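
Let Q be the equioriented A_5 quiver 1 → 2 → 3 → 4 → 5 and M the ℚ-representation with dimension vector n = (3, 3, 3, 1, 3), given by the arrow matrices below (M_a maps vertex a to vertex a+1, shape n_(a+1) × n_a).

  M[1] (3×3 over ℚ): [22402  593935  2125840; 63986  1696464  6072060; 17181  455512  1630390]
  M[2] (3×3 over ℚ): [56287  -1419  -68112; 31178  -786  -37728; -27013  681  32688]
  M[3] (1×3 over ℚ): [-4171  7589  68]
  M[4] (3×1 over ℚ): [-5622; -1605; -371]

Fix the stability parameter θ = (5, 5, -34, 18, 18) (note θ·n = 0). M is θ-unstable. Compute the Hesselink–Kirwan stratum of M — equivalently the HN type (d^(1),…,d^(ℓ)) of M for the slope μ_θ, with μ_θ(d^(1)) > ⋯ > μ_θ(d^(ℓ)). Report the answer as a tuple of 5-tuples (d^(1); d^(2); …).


Via rank(M_{q-1}∘⋯∘M_p): M ≅ I[1,1], I[1,2], I[1,5], I[2,2], I[3,3]^2, I[5,5]^2.
μ_θ-semistable layers: μ^(1)=18; μ^(2)=5; μ^(3)=-8; μ^(4)=-34

((0, 0, 0, 1, 3); (2, 2, 0, 0, 0); (1, 1, 1, 0, 0); (0, 0, 2, 0, 0))


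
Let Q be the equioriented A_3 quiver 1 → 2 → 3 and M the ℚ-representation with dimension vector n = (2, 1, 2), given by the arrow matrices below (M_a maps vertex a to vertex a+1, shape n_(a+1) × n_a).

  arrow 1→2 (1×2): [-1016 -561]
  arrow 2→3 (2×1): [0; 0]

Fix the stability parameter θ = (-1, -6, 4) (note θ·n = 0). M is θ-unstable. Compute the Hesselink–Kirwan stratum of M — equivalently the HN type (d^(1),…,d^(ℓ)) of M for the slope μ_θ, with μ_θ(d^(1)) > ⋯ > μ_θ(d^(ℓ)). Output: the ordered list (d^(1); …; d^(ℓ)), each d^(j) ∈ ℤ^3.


Via rank(M_{q-1}∘⋯∘M_p): M ≅ I[1,1], I[1,2], I[3,3]^2.
μ_θ-semistable layers: μ^(1)=4; μ^(2)=-1; μ^(3)=-7/2

((0, 0, 2); (1, 0, 0); (1, 1, 0))


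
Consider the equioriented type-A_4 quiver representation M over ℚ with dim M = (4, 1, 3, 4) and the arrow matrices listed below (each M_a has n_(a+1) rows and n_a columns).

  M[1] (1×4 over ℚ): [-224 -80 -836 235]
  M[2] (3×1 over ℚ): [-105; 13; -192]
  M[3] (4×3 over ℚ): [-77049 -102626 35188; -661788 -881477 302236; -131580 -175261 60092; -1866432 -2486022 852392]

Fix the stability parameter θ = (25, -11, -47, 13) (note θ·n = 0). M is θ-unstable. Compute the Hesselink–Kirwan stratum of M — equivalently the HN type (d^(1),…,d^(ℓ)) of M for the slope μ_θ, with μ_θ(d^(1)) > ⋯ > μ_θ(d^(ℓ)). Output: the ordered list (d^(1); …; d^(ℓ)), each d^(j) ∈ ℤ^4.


Barcode: M ≅ I[1,1]^3, I[1,4], I[3,3], I[3,4], I[4,4]^2. HN layers by μ_θ (4 steps, strictly decreasing):
  μ^(1)=25; μ^(2)=13; μ^(3)=-11; μ^(4)=-47

((3, 0, 0, 0); (0, 0, 0, 4); (1, 1, 1, 0); (0, 0, 2, 0))


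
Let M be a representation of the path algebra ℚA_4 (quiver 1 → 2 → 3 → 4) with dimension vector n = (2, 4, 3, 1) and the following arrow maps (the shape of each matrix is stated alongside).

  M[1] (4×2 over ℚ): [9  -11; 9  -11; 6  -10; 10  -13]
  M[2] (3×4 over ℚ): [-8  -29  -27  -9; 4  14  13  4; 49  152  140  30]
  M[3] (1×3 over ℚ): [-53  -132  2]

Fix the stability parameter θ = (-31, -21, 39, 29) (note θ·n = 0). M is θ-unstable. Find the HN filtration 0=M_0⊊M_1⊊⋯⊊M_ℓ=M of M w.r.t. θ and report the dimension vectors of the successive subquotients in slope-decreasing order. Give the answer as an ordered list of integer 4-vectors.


Barcode: M ≅ I[1,3], I[1,4], I[2,2], I[2,3]. HN layers by μ_θ (4 steps, strictly decreasing):
  μ^(1)=39; μ^(2)=34; μ^(3)=-21; μ^(4)=-31

((0, 0, 2, 0); (0, 0, 1, 1); (0, 4, 0, 0); (2, 0, 0, 0))


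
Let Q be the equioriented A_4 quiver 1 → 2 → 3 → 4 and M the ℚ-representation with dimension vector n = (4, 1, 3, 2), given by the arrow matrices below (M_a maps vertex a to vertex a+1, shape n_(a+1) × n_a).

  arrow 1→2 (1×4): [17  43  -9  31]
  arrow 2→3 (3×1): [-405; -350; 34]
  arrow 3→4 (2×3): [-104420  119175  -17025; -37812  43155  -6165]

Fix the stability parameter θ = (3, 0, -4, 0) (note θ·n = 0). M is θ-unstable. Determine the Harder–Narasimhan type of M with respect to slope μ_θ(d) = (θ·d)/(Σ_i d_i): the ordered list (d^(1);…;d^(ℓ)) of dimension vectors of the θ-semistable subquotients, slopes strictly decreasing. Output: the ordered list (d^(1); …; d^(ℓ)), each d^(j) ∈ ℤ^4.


Interval decomposition of M: I[1,1]^3, I[1,3], I[3,3], I[3,4], I[4,4].
HN type (ℓ=4): μ^(1)=3; μ^(2)=0; μ^(3)=-1/3; μ^(4)=-4

((3, 0, 0, 0); (0, 0, 0, 2); (1, 1, 1, 0); (0, 0, 2, 0))


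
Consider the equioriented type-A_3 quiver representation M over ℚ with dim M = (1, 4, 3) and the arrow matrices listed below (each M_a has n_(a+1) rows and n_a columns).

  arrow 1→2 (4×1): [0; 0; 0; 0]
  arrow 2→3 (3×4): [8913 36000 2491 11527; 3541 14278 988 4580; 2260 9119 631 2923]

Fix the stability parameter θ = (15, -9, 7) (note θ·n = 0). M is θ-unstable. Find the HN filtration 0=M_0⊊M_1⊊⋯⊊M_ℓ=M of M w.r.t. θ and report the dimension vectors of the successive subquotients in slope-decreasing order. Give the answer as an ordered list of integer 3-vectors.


Barcode: M ≅ I[1,1], I[2,2], I[2,3]^3. HN layers by μ_θ (3 steps, strictly decreasing):
  μ^(1)=15; μ^(2)=7; μ^(3)=-9

((1, 0, 0); (0, 0, 3); (0, 4, 0))


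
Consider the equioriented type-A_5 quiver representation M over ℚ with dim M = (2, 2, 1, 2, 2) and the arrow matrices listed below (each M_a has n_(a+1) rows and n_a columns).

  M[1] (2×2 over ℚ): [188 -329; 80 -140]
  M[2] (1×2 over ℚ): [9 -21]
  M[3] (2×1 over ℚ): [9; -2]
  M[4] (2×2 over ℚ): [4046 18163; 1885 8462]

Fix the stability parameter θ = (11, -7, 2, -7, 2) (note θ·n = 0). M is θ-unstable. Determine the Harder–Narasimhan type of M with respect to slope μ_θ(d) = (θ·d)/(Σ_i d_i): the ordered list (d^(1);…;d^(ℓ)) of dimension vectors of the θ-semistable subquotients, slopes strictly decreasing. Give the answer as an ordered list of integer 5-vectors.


Interval decomposition of M: I[1,1], I[1,5], I[2,2], I[4,5].
HN type (ℓ=4): μ^(1)=11; μ^(2)=2; μ^(3)=-1/4; μ^(4)=-7

((1, 0, 0, 0, 0); (0, 0, 0, 0, 2); (1, 1, 1, 1, 0); (0, 1, 0, 1, 0))


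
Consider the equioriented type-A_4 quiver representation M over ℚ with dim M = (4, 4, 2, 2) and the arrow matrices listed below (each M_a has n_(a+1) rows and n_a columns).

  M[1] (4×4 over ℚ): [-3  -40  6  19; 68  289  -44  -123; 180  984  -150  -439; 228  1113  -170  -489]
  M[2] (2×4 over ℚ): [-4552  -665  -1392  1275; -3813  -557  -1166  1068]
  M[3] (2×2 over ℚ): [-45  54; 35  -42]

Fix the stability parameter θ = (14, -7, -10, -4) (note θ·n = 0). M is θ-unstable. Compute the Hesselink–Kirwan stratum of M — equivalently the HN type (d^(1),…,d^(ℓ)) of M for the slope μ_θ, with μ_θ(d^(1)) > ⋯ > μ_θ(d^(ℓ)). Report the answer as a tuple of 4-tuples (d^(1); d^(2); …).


Interval decomposition of M: I[1,2]^2, I[1,3], I[1,4], I[4,4].
HN type (ℓ=4): μ^(1)=7/2; μ^(2)=-1; μ^(3)=-7/4; μ^(4)=-4

((2, 2, 0, 0); (1, 1, 1, 0); (1, 1, 1, 1); (0, 0, 0, 1))


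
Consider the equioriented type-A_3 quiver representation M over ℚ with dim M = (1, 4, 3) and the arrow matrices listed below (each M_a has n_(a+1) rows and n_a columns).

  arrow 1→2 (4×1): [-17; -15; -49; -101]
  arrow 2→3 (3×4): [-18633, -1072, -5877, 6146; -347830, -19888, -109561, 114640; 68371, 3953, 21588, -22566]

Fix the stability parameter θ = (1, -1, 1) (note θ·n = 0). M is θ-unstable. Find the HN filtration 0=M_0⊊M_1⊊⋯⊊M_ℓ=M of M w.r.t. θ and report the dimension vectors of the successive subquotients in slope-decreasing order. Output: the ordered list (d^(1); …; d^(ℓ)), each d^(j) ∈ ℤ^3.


Barcode: M ≅ I[1,3], I[2,2], I[2,3]^2. HN layers by μ_θ (3 steps, strictly decreasing):
  μ^(1)=1; μ^(2)=0; μ^(3)=-1

((0, 0, 3); (1, 1, 0); (0, 3, 0))


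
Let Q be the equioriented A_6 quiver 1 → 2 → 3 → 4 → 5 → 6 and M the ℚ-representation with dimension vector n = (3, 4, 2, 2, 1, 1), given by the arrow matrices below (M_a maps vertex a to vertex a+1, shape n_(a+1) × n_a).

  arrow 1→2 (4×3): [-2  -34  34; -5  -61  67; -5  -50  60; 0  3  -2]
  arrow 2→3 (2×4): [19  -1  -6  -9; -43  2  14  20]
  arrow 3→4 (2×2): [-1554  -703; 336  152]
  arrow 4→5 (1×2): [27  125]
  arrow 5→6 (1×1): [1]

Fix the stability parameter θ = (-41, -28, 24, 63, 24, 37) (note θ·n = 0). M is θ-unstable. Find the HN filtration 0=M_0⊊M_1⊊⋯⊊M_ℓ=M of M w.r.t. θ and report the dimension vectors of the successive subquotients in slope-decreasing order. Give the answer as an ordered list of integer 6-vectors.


Barcode: M ≅ I[1,2], I[1,3], I[1,6], I[2,2], I[4,4]. HN layers by μ_θ (5 steps, strictly decreasing):
  μ^(1)=63; μ^(2)=124/3; μ^(3)=24; μ^(4)=-28; μ^(5)=-41

((0, 0, 0, 1, 0, 0); (0, 0, 0, 1, 1, 1); (0, 0, 2, 0, 0, 0); (0, 4, 0, 0, 0, 0); (3, 0, 0, 0, 0, 0))


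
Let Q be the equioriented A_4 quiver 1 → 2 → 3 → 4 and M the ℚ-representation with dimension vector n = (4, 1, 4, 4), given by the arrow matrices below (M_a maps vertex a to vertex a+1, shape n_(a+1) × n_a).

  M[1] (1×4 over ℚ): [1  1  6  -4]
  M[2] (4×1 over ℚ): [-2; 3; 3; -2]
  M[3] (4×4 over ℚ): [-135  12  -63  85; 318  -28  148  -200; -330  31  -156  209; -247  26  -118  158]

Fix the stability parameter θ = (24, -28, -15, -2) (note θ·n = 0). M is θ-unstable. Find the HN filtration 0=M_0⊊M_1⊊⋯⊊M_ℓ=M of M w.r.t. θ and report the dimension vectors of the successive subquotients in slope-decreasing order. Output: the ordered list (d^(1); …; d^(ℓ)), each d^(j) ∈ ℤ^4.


Interval decomposition of M: I[1,1]^3, I[1,4], I[3,4]^3.
HN type (ℓ=4): μ^(1)=24; μ^(2)=-2; μ^(3)=-19/3; μ^(4)=-15

((3, 0, 0, 0); (0, 0, 0, 4); (1, 1, 1, 0); (0, 0, 3, 0))


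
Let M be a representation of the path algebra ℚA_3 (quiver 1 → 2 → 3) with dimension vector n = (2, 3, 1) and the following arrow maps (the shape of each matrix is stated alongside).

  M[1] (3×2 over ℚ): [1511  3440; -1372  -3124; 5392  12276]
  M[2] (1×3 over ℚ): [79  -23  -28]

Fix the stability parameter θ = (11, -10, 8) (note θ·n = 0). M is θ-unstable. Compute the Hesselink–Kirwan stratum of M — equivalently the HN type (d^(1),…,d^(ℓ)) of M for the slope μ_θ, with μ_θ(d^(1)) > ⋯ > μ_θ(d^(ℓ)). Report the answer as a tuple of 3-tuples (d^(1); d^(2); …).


Barcode: M ≅ I[1,2], I[1,3], I[2,2]. HN layers by μ_θ (3 steps, strictly decreasing):
  μ^(1)=8; μ^(2)=1/2; μ^(3)=-10

((0, 0, 1); (2, 2, 0); (0, 1, 0))


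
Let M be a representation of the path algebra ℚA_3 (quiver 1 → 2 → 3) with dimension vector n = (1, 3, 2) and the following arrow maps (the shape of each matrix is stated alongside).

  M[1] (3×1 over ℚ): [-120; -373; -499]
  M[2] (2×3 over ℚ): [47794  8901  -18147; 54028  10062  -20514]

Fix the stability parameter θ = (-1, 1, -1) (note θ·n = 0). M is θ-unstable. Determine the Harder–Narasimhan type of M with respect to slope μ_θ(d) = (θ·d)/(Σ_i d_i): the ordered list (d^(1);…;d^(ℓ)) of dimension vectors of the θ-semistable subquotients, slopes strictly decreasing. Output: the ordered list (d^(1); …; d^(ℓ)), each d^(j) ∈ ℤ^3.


Via rank(M_{q-1}∘⋯∘M_p): M ≅ I[1,2], I[2,2], I[2,3], I[3,3].
μ_θ-semistable layers: μ^(1)=1; μ^(2)=0; μ^(3)=-1

((0, 2, 0); (0, 1, 1); (1, 0, 1))


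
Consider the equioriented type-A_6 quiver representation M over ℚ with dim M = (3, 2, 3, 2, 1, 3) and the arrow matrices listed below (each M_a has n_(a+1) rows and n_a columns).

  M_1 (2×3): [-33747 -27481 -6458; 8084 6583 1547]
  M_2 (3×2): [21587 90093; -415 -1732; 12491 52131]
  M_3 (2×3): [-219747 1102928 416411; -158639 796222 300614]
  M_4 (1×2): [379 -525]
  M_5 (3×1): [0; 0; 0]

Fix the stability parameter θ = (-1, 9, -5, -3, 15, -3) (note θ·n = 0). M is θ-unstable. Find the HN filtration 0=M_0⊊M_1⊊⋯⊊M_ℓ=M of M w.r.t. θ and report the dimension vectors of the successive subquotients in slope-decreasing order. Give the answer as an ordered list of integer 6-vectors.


Barcode: M ≅ I[1,1], I[1,4], I[1,5], I[3,3], I[6,6]^3. HN layers by μ_θ (5 steps, strictly decreasing):
  μ^(1)=15; μ^(2)=1/3; μ^(3)=-1; μ^(4)=-3; μ^(5)=-5

((0, 0, 0, 0, 1, 0); (0, 2, 2, 2, 0, 0); (3, 0, 0, 0, 0, 0); (0, 0, 0, 0, 0, 3); (0, 0, 1, 0, 0, 0))


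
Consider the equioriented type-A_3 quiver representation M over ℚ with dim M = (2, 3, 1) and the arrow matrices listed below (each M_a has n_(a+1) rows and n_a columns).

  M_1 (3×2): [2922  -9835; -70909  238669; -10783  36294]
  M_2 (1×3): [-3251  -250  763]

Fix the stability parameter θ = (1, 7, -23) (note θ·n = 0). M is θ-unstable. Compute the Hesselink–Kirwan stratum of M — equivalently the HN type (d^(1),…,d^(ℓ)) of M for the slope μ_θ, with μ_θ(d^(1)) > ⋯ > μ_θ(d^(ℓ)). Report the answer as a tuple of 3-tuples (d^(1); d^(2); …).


Barcode: M ≅ I[1,2], I[1,3], I[2,2]. HN layers by μ_θ (3 steps, strictly decreasing):
  μ^(1)=7; μ^(2)=1; μ^(3)=-5

((0, 2, 0); (1, 0, 0); (1, 1, 1))


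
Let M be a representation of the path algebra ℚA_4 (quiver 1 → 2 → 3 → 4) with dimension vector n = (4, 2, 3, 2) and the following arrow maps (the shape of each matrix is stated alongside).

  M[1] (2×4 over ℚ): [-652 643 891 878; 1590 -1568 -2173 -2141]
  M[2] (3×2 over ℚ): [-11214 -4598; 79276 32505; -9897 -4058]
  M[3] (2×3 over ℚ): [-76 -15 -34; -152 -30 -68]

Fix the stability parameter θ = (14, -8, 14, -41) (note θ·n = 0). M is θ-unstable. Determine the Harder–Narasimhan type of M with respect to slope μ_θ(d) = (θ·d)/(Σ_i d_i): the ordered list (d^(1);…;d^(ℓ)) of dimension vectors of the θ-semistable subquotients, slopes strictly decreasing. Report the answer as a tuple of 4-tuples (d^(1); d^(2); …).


Barcode: M ≅ I[1,1]^2, I[1,3], I[1,4], I[3,3], I[4,4]. HN layers by μ_θ (4 steps, strictly decreasing):
  μ^(1)=14; μ^(2)=3; μ^(3)=-21/4; μ^(4)=-41

((2, 0, 2, 0); (1, 1, 0, 0); (1, 1, 1, 1); (0, 0, 0, 1))


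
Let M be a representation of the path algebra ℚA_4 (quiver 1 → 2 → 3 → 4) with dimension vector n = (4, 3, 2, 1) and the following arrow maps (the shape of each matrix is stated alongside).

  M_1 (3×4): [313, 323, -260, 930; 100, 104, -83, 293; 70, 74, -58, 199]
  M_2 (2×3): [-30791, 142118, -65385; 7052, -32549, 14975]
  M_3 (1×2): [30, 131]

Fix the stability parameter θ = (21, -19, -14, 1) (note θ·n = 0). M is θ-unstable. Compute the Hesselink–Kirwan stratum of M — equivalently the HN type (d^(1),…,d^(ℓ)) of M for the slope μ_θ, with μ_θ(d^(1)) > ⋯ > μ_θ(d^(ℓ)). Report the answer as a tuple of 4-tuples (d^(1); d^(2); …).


Interval decomposition of M: I[1,1], I[1,2], I[1,3], I[1,4].
HN type (ℓ=3): μ^(1)=21; μ^(2)=1; μ^(3)=-4

((1, 0, 0, 0); (1, 1, 0, 1); (2, 2, 2, 0))


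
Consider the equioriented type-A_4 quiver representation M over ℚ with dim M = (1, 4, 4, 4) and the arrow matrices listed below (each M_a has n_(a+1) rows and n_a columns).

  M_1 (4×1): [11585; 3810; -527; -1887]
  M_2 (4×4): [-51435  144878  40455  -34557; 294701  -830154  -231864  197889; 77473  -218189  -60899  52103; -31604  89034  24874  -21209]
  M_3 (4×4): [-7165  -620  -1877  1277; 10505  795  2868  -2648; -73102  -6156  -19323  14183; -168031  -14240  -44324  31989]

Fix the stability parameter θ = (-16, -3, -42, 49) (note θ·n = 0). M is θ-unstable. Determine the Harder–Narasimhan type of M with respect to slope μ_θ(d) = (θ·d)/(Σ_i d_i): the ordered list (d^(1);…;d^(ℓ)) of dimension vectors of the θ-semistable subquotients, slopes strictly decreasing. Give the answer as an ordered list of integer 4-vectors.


Interval decomposition of M: I[1,4], I[2,4]^3.
HN type (ℓ=3): μ^(1)=49; μ^(2)=-61/3; μ^(3)=-45/2

((0, 0, 0, 4); (1, 1, 1, 0); (0, 3, 3, 0))


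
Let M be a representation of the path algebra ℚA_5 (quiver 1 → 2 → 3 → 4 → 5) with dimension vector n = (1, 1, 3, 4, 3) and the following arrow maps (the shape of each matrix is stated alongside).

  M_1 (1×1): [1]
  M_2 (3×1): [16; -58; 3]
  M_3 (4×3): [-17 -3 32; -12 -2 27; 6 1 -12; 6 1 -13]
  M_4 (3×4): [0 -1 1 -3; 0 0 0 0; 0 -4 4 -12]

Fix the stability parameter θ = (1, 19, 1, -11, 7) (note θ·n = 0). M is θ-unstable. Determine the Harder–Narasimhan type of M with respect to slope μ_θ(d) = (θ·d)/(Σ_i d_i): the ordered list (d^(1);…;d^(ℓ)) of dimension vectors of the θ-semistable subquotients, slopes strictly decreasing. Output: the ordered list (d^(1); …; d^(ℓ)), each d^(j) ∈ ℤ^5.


Via rank(M_{q-1}∘⋯∘M_p): M ≅ I[1,4], I[3,4]^2, I[4,5], I[5,5]^2.
μ_θ-semistable layers: μ^(1)=7; μ^(2)=3; μ^(3)=1; μ^(4)=-5; μ^(5)=-11

((0, 0, 0, 0, 3); (0, 1, 1, 1, 0); (1, 0, 0, 0, 0); (0, 0, 2, 2, 0); (0, 0, 0, 1, 0))


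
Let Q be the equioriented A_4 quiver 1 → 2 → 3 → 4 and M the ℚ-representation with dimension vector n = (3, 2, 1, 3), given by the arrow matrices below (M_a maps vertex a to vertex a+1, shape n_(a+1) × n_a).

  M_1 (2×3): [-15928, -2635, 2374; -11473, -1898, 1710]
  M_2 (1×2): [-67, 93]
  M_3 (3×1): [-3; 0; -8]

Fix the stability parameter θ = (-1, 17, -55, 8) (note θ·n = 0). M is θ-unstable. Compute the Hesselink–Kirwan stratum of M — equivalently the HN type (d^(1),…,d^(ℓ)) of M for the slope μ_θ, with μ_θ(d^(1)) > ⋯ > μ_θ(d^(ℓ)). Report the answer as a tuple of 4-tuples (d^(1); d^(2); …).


Interval decomposition of M: I[1,1], I[1,2], I[1,4], I[4,4]^2.
HN type (ℓ=4): μ^(1)=17; μ^(2)=8; μ^(3)=-1; μ^(4)=-13

((0, 1, 0, 0); (0, 0, 0, 3); (2, 0, 0, 0); (1, 1, 1, 0))


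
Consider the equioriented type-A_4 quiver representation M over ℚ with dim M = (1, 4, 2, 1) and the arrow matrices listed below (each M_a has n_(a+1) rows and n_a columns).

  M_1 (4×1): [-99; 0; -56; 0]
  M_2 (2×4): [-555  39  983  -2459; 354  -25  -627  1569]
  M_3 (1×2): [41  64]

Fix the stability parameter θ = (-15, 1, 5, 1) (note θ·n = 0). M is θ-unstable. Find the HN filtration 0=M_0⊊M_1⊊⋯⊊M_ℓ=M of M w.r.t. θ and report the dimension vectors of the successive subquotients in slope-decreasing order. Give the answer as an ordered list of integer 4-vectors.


Via rank(M_{q-1}∘⋯∘M_p): M ≅ I[1,4], I[2,2]^2, I[2,3].
μ_θ-semistable layers: μ^(1)=5; μ^(2)=3; μ^(3)=1; μ^(4)=-15

((0, 0, 1, 0); (0, 0, 1, 1); (0, 4, 0, 0); (1, 0, 0, 0))


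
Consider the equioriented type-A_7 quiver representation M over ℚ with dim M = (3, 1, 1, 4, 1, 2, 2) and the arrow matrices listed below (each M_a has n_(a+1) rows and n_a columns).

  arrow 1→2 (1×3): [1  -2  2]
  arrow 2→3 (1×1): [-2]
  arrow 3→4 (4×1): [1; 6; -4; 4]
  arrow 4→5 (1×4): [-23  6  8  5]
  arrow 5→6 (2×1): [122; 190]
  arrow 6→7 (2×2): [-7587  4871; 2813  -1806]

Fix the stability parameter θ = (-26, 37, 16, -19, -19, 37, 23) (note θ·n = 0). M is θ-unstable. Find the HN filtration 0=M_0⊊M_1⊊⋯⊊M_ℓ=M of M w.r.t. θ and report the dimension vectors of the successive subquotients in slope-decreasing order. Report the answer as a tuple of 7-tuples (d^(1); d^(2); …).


Barcode: M ≅ I[1,1]^2, I[1,7], I[4,4]^3, I[6,7]. HN layers by μ_θ (4 steps, strictly decreasing):
  μ^(1)=30; μ^(2)=15/4; μ^(3)=-19; μ^(4)=-26

((0, 0, 0, 0, 0, 2, 2); (0, 1, 1, 1, 1, 0, 0); (0, 0, 0, 3, 0, 0, 0); (3, 0, 0, 0, 0, 0, 0))


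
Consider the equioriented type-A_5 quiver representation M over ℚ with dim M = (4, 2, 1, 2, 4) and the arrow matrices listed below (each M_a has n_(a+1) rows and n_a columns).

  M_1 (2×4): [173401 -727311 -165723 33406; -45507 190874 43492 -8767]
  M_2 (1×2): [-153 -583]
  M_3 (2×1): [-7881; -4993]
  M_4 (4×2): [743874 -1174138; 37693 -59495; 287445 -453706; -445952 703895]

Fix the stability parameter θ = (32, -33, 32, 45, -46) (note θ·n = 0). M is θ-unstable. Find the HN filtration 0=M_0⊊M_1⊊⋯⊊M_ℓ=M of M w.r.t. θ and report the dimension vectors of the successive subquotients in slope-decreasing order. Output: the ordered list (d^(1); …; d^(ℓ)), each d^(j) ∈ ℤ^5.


Barcode: M ≅ I[1,1]^2, I[1,2], I[1,5], I[4,5], I[5,5]^2. HN layers by μ_θ (4 steps, strictly decreasing):
  μ^(1)=32; μ^(2)=31/3; μ^(3)=-1/2; μ^(4)=-46

((2, 0, 0, 0, 0); (0, 0, 1, 1, 1); (2, 2, 0, 1, 1); (0, 0, 0, 0, 2))


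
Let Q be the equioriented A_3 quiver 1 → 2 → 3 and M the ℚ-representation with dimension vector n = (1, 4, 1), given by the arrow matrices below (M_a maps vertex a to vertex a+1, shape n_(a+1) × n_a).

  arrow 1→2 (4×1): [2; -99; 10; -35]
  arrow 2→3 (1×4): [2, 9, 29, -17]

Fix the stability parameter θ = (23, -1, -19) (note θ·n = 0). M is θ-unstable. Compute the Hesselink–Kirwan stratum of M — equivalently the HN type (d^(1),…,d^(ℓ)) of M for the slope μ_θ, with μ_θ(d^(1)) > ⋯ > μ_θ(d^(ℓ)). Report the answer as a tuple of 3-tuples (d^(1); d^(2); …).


Via rank(M_{q-1}∘⋯∘M_p): M ≅ I[1,3], I[2,2]^3.
μ_θ-semistable layers: μ^(1)=1; μ^(2)=-1

((1, 1, 1); (0, 3, 0))


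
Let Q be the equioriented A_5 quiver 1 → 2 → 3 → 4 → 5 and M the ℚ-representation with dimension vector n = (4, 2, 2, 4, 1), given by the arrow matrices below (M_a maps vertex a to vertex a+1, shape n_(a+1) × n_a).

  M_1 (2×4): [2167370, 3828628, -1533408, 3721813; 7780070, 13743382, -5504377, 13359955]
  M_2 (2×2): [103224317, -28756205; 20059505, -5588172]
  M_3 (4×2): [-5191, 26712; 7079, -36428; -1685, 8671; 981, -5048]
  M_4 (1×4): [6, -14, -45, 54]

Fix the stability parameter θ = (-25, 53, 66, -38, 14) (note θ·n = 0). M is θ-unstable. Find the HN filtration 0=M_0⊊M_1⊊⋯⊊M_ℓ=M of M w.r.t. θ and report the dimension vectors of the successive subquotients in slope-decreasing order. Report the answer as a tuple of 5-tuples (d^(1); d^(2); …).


Via rank(M_{q-1}∘⋯∘M_p): M ≅ I[1,1]^2, I[1,4], I[1,5], I[4,4]^2.
μ_θ-semistable layers: μ^(1)=27; μ^(2)=95/4; μ^(3)=-25; μ^(4)=-38

((0, 1, 1, 1, 0); (0, 1, 1, 1, 1); (4, 0, 0, 0, 0); (0, 0, 0, 2, 0))


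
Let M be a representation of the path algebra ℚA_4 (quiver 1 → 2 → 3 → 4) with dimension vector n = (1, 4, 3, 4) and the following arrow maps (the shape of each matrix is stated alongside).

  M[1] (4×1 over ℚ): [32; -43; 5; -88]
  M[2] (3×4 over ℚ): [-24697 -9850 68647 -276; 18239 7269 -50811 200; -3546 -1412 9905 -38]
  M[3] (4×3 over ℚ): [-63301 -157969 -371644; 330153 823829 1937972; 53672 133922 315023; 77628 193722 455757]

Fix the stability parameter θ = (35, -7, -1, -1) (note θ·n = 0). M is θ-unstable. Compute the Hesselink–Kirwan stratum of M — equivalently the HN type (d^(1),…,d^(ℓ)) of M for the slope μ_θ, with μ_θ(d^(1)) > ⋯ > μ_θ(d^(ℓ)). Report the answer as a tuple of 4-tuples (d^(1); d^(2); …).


Interval decomposition of M: I[1,4], I[2,2], I[2,3], I[2,4], I[4,4]^2.
HN type (ℓ=3): μ^(1)=13/2; μ^(2)=-1; μ^(3)=-7

((1, 1, 1, 1); (0, 0, 2, 3); (0, 3, 0, 0))


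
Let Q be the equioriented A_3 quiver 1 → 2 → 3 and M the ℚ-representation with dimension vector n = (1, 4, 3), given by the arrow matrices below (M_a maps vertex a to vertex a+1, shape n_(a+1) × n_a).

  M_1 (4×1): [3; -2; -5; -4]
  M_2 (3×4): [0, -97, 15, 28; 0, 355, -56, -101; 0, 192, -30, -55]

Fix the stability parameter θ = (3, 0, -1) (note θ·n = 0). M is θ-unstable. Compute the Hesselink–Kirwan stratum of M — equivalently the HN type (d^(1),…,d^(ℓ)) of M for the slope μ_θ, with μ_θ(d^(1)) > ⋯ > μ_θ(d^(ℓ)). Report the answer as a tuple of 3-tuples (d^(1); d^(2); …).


Barcode: M ≅ I[1,3], I[2,2], I[2,3]^2. HN layers by μ_θ (3 steps, strictly decreasing):
  μ^(1)=2/3; μ^(2)=0; μ^(3)=-1/2

((1, 1, 1); (0, 1, 0); (0, 2, 2))


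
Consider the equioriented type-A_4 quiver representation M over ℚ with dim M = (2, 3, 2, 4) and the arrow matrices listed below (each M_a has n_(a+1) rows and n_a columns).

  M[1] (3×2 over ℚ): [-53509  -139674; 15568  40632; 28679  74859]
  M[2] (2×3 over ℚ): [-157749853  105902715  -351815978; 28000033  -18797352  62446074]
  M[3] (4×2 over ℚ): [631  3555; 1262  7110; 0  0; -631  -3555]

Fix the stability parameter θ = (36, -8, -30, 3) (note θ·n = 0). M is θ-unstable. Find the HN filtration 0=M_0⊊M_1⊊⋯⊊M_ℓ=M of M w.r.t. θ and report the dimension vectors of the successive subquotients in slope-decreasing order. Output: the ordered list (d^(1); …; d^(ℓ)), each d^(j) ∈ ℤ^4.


Via rank(M_{q-1}∘⋯∘M_p): M ≅ I[1,2], I[1,3], I[2,4], I[4,4]^3.
μ_θ-semistable layers: μ^(1)=14; μ^(2)=3; μ^(3)=-2/3; μ^(4)=-19

((1, 1, 0, 0); (0, 0, 0, 4); (1, 1, 1, 0); (0, 1, 1, 0))


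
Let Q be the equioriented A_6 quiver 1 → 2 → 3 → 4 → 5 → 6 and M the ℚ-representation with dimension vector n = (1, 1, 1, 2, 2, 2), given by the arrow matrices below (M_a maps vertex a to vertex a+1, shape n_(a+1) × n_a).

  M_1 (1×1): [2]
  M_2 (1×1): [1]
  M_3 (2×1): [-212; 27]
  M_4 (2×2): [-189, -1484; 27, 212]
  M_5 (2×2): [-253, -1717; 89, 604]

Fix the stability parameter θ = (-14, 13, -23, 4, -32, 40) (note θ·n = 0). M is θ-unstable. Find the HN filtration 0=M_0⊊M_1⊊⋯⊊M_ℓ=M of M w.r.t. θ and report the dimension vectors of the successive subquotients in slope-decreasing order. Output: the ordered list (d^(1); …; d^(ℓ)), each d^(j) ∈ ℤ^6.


Interval decomposition of M: I[1,4], I[4,6], I[5,6].
HN type (ℓ=5): μ^(1)=40; μ^(2)=4; μ^(3)=-5; μ^(4)=-14; μ^(5)=-32

((0, 0, 0, 0, 0, 2); (0, 0, 0, 1, 0, 0); (0, 1, 1, 0, 0, 0); (1, 0, 0, 1, 1, 0); (0, 0, 0, 0, 1, 0))


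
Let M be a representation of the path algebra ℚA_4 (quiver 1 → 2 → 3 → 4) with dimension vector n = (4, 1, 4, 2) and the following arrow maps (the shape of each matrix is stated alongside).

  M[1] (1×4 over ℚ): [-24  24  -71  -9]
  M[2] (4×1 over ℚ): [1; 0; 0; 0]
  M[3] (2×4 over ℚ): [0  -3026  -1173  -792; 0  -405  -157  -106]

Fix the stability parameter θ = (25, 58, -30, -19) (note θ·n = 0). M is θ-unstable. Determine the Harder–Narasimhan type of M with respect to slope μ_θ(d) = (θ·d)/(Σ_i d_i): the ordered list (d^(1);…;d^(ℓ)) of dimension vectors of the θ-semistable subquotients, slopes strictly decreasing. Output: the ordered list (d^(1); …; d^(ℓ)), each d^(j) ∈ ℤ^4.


Barcode: M ≅ I[1,1]^3, I[1,3], I[3,3], I[3,4]^2. HN layers by μ_θ (4 steps, strictly decreasing):
  μ^(1)=25; μ^(2)=53/3; μ^(3)=-19; μ^(4)=-30

((3, 0, 0, 0); (1, 1, 1, 0); (0, 0, 0, 2); (0, 0, 3, 0))


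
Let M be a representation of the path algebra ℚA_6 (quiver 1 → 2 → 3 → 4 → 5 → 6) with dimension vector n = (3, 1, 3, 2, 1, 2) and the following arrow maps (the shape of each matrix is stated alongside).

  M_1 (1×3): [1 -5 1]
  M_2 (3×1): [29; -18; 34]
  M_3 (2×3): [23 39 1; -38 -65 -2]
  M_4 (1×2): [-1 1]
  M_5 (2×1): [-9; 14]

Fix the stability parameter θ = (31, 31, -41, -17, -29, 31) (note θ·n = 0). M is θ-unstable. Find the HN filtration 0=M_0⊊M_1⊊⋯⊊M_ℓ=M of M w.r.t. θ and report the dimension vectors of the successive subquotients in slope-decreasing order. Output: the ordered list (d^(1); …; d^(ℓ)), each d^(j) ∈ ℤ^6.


Interval decomposition of M: I[1,1]^2, I[1,6], I[3,3], I[3,4], I[6,6].
HN type (ℓ=4): μ^(1)=31; μ^(2)=-5; μ^(3)=-17; μ^(4)=-41

((2, 0, 0, 0, 0, 2); (1, 1, 1, 1, 1, 0); (0, 0, 0, 1, 0, 0); (0, 0, 2, 0, 0, 0))


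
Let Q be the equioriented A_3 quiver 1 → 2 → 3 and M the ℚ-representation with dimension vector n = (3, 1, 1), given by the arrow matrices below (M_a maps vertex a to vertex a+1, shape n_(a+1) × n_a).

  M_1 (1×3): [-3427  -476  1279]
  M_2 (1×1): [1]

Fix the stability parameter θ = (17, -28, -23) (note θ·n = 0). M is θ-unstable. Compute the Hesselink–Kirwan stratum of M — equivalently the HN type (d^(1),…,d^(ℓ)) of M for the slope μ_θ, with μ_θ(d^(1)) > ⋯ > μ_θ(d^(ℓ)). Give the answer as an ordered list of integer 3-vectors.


Interval decomposition of M: I[1,1]^2, I[1,3].
HN type (ℓ=2): μ^(1)=17; μ^(2)=-34/3

((2, 0, 0); (1, 1, 1))


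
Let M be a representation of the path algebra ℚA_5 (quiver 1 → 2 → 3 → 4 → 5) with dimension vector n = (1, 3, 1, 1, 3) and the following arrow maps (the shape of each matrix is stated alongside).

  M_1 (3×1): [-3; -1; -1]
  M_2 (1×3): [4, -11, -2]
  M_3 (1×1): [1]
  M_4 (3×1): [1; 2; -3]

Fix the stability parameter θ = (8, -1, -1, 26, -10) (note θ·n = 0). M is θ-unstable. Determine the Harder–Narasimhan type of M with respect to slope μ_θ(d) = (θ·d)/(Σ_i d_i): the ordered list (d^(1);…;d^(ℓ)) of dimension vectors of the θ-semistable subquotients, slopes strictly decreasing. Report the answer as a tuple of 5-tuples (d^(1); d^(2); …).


Barcode: M ≅ I[1,5], I[2,2]^2, I[5,5]^2. HN layers by μ_θ (4 steps, strictly decreasing):
  μ^(1)=8; μ^(2)=2; μ^(3)=-1; μ^(4)=-10

((0, 0, 0, 1, 1); (1, 1, 1, 0, 0); (0, 2, 0, 0, 0); (0, 0, 0, 0, 2))


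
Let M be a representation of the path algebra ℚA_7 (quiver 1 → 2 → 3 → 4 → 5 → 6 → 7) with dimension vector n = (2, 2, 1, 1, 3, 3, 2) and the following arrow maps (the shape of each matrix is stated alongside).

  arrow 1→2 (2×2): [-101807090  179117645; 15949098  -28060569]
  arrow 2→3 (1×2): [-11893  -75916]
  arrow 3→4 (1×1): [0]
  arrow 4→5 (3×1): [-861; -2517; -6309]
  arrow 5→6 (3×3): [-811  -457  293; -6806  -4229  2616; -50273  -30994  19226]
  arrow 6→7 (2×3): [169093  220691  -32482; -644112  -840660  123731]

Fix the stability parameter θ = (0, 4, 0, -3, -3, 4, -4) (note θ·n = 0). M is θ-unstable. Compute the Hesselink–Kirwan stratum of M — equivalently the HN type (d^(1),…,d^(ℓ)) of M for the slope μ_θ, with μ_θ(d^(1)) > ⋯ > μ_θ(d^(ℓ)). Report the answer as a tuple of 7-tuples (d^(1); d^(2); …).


Interval decomposition of M: I[1,1], I[1,3], I[2,2], I[4,7], I[5,6], I[5,7].
HN type (ℓ=4): μ^(1)=4; μ^(2)=2; μ^(3)=0; μ^(4)=-3

((0, 1, 0, 0, 0, 1, 0); (0, 1, 1, 0, 0, 0, 0); (2, 0, 0, 0, 0, 2, 2); (0, 0, 0, 1, 3, 0, 0))


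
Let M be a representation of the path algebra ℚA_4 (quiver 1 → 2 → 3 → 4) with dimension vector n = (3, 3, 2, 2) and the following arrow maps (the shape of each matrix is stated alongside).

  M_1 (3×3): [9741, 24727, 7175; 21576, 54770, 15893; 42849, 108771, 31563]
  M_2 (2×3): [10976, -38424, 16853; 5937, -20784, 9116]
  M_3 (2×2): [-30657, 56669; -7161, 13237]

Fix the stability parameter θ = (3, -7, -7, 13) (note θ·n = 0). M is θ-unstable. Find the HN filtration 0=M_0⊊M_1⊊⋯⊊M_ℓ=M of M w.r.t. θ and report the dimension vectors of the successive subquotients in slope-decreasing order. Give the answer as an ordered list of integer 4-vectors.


Interval decomposition of M: I[1,1], I[1,2], I[1,3], I[2,4], I[4,4].
HN type (ℓ=5): μ^(1)=13; μ^(2)=3; μ^(3)=-2; μ^(4)=-11/3; μ^(5)=-7

((0, 0, 0, 2); (1, 0, 0, 0); (1, 1, 0, 0); (1, 1, 1, 0); (0, 1, 1, 0))


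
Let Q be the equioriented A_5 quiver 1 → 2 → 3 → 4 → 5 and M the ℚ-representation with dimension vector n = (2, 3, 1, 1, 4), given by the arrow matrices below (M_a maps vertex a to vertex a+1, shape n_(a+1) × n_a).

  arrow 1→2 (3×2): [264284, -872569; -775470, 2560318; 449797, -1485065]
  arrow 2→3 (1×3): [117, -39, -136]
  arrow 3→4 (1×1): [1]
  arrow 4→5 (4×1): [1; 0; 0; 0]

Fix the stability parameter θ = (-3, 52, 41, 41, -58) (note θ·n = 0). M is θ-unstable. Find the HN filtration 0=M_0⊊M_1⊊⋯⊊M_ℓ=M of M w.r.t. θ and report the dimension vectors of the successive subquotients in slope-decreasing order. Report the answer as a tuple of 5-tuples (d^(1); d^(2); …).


Via rank(M_{q-1}∘⋯∘M_p): M ≅ I[1,2], I[1,5], I[2,2], I[5,5]^3.
μ_θ-semistable layers: μ^(1)=52; μ^(2)=19; μ^(3)=-3; μ^(4)=-58

((0, 2, 0, 0, 0); (0, 1, 1, 1, 1); (2, 0, 0, 0, 0); (0, 0, 0, 0, 3))


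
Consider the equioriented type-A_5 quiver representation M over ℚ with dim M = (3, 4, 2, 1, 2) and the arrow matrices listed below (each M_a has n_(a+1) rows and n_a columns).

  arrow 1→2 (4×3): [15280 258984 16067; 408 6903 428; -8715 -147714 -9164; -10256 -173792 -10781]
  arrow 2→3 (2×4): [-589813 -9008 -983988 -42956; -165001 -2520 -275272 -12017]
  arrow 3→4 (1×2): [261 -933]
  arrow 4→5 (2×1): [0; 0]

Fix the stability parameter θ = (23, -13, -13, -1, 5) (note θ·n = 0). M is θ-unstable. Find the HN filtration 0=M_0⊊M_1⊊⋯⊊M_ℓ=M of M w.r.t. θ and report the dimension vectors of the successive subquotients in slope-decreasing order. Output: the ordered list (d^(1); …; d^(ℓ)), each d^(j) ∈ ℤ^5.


Interval decomposition of M: I[1,2]^2, I[1,4], I[2,3], I[5,5]^2.
HN type (ℓ=3): μ^(1)=5; μ^(2)=-1; μ^(3)=-13

((2, 2, 0, 0, 2); (1, 1, 1, 1, 0); (0, 1, 1, 0, 0))


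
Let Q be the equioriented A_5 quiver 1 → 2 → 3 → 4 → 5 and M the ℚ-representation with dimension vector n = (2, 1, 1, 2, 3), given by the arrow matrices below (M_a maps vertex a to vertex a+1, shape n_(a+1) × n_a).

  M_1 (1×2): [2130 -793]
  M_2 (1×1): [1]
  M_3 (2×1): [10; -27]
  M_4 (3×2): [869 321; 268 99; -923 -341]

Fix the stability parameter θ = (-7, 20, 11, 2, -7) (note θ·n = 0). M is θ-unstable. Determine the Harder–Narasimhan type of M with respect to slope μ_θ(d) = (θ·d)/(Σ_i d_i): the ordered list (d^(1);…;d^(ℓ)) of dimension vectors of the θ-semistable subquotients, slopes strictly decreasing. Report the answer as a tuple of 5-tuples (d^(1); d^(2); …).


Via rank(M_{q-1}∘⋯∘M_p): M ≅ I[1,1], I[1,5], I[4,5], I[5,5].
μ_θ-semistable layers: μ^(1)=13/2; μ^(2)=-5/2; μ^(3)=-7

((0, 1, 1, 1, 1); (0, 0, 0, 1, 1); (2, 0, 0, 0, 1))


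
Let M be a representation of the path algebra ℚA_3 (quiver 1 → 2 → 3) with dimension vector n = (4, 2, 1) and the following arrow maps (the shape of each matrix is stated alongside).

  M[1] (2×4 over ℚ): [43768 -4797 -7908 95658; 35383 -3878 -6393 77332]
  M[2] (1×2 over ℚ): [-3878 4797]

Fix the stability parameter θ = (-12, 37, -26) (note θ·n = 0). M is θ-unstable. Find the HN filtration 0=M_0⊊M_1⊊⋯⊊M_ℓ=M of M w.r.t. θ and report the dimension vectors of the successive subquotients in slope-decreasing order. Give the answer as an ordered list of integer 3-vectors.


Via rank(M_{q-1}∘⋯∘M_p): M ≅ I[1,1]^2, I[1,2], I[1,3].
μ_θ-semistable layers: μ^(1)=37; μ^(2)=11/2; μ^(3)=-12

((0, 1, 0); (0, 1, 1); (4, 0, 0))


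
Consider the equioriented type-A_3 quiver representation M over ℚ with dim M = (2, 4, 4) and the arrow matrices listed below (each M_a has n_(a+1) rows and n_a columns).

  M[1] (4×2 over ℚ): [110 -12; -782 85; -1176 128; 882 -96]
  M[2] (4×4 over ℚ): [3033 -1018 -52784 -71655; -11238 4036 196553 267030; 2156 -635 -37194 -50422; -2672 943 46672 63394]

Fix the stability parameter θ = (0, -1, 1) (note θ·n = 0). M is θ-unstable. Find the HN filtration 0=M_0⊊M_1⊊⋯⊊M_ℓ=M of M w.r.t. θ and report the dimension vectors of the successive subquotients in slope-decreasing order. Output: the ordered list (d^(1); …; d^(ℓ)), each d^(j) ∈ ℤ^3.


Via rank(M_{q-1}∘⋯∘M_p): M ≅ I[1,2], I[1,3], I[2,3]^2, I[3,3].
μ_θ-semistable layers: μ^(1)=1; μ^(2)=-1/2; μ^(3)=-1

((0, 0, 4); (2, 2, 0); (0, 2, 0))


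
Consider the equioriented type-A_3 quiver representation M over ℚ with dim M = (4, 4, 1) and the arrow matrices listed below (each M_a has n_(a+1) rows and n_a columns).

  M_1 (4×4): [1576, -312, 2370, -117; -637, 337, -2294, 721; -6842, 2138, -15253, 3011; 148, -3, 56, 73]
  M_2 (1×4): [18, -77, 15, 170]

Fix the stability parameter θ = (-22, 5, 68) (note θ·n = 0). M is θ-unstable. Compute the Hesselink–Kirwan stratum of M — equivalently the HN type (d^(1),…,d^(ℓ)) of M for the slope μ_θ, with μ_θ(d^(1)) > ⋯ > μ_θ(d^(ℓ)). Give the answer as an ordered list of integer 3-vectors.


Barcode: M ≅ I[1,2]^3, I[1,3]. HN layers by μ_θ (3 steps, strictly decreasing):
  μ^(1)=68; μ^(2)=5; μ^(3)=-22

((0, 0, 1); (0, 4, 0); (4, 0, 0))


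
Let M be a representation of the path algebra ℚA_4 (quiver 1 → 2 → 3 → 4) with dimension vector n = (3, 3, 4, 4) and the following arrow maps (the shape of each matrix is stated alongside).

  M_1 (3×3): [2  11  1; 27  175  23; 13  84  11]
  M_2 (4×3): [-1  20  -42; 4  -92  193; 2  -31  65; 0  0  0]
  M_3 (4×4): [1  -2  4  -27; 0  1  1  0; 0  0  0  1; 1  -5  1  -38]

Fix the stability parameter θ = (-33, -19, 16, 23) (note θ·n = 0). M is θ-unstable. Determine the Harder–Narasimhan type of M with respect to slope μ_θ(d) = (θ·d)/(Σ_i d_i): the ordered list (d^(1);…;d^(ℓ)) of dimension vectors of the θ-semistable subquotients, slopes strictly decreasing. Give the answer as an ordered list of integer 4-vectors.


Via rank(M_{q-1}∘⋯∘M_p): M ≅ I[1,3], I[1,4]^2, I[3,4], I[4,4].
μ_θ-semistable layers: μ^(1)=23; μ^(2)=16; μ^(3)=-19; μ^(4)=-33

((0, 0, 0, 4); (0, 0, 4, 0); (0, 3, 0, 0); (3, 0, 0, 0))


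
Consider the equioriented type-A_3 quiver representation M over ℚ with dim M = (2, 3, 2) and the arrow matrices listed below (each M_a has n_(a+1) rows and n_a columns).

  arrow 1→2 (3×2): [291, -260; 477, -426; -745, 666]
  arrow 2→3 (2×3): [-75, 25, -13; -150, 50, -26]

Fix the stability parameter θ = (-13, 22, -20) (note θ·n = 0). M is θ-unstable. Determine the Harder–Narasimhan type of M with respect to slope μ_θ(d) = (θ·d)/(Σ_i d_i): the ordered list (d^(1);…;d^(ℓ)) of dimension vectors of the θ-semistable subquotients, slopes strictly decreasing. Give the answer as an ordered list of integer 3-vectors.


Via rank(M_{q-1}∘⋯∘M_p): M ≅ I[1,2], I[1,3], I[2,2], I[3,3].
μ_θ-semistable layers: μ^(1)=22; μ^(2)=1; μ^(3)=-13; μ^(4)=-20

((0, 2, 0); (0, 1, 1); (2, 0, 0); (0, 0, 1))


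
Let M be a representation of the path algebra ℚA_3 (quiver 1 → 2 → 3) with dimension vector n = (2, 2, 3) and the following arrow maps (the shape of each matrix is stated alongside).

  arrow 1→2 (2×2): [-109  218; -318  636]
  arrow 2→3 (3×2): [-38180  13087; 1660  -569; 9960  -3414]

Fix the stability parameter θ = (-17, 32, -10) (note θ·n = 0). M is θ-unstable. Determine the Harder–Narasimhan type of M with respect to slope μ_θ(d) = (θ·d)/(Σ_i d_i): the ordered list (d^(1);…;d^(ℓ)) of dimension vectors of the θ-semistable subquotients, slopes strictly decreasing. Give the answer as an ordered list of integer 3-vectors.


Interval decomposition of M: I[1,1], I[1,3], I[2,2], I[3,3]^2.
HN type (ℓ=4): μ^(1)=32; μ^(2)=11; μ^(3)=-10; μ^(4)=-17

((0, 1, 0); (0, 1, 1); (0, 0, 2); (2, 0, 0))


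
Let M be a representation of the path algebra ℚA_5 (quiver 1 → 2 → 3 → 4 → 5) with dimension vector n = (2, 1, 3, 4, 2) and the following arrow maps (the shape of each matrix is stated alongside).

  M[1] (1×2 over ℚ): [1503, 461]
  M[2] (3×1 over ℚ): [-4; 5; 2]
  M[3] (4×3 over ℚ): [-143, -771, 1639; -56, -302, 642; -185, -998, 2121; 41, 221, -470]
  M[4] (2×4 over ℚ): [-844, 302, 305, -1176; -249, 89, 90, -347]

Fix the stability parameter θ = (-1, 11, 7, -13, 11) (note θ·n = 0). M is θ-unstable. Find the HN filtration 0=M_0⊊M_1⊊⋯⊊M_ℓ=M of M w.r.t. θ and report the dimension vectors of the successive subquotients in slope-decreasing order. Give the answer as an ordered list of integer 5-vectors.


Interval decomposition of M: I[1,1], I[1,4], I[3,5]^2, I[4,4].
HN type (ℓ=5): μ^(1)=11; μ^(2)=5/3; μ^(3)=-1; μ^(4)=-3; μ^(5)=-13

((0, 0, 0, 0, 2); (0, 1, 1, 1, 0); (2, 0, 0, 0, 0); (0, 0, 2, 2, 0); (0, 0, 0, 1, 0))


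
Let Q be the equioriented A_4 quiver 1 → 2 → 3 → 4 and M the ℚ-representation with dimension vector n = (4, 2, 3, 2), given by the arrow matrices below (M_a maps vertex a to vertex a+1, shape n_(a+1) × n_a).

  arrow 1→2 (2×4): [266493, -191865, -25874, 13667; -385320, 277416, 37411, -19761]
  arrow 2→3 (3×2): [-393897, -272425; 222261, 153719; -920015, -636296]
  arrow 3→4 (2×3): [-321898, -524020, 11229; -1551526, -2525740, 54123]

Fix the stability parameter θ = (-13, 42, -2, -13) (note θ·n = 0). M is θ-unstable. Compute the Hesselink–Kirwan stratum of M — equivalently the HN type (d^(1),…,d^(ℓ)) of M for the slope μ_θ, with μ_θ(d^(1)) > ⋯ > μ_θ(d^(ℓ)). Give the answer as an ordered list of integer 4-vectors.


Interval decomposition of M: I[1,1]^2, I[1,3], I[1,4], I[3,3], I[4,4].
HN type (ℓ=4): μ^(1)=20; μ^(2)=9; μ^(3)=-2; μ^(4)=-13

((0, 1, 1, 0); (0, 1, 1, 1); (0, 0, 1, 0); (4, 0, 0, 1))
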